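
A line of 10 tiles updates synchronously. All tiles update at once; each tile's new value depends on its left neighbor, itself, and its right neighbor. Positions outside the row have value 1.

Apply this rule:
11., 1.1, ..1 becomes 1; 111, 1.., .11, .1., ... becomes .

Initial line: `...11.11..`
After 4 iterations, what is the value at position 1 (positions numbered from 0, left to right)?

..1.11.1.1
.1.1.11.1.
1.1.1.11.1
11.1.1.11.
position 1 holds 1

1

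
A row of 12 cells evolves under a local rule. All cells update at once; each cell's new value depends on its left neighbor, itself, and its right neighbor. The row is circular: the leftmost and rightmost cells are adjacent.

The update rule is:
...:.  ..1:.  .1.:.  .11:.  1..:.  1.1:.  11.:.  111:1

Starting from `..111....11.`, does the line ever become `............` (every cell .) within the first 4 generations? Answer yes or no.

...1........
............
all cells are . at generation 2

yes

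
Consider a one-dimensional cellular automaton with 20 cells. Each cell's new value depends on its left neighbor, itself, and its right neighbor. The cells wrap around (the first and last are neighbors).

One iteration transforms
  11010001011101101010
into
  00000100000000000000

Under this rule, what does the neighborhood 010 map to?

At position 3 the neighborhood is 010; the next row has 0 there.

0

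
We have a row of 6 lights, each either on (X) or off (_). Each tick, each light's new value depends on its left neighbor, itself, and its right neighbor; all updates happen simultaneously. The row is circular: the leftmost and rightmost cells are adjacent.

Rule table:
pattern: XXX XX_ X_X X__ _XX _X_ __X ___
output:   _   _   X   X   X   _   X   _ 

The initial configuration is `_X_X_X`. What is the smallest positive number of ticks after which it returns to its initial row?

X_X_X_
_X_X_X

2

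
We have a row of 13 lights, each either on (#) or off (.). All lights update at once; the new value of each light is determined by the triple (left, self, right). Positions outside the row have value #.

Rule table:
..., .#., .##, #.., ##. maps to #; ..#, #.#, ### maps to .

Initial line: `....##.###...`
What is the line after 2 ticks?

###.##.#.###.
..#.##.#.#.#.

..#.##.#.#.#.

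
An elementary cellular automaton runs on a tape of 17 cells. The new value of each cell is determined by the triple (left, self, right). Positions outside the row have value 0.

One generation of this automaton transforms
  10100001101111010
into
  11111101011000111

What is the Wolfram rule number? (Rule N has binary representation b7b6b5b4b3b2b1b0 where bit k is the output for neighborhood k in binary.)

61

position 11: 111 → 0  (bit 7 = 0)
position 8: 110 → 0  (bit 6 = 0)
position 1: 101 → 1  (bit 5 = 1)
position 3: 100 → 1  (bit 4 = 1)
position 7: 011 → 1  (bit 3 = 1)
position 0: 010 → 1  (bit 2 = 1)
position 6: 001 → 0  (bit 1 = 0)
position 4: 000 → 1  (bit 0 = 1)
bits b7..b0 = 00111101 = 61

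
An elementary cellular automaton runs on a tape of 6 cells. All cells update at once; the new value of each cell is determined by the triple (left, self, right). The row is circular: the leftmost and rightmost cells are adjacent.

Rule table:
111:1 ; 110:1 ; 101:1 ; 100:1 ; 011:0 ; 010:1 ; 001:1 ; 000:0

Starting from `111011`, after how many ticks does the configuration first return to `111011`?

tick 1: 111101
tick 2: 111110
tick 3: 011111
tick 4: 101111
tick 5: 110111
tick 6: 111011

6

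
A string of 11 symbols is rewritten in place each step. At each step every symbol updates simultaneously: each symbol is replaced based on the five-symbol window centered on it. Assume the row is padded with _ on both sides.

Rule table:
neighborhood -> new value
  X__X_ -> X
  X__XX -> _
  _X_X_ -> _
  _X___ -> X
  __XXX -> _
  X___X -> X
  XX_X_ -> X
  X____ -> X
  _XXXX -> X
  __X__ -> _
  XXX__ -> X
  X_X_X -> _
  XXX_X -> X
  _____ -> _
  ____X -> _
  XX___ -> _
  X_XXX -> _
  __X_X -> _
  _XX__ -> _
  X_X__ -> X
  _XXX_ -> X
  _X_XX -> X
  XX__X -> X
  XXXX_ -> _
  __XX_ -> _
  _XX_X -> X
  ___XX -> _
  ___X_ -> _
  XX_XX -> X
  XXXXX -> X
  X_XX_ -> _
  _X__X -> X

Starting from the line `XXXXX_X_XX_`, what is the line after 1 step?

_XX_XX_X___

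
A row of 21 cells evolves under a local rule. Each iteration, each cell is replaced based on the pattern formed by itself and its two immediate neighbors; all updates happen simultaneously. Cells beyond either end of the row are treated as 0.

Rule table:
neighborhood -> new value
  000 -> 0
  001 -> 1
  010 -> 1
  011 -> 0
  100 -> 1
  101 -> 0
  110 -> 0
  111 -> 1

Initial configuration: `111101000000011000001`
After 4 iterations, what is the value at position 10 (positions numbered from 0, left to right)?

iteration 1: 011001100000100100011
iteration 2: 100110010001111110100
iteration 3: 111001111010111100110
iteration 4: 010110110010011011001
position 10 holds 1

1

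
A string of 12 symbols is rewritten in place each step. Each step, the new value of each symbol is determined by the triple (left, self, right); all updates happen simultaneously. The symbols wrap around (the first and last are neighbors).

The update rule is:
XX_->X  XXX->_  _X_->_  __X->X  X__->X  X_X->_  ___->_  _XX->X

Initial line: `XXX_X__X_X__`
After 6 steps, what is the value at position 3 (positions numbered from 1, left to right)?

_

X_X__XX___XX
X__XXXXX_XX_
_XXX___X_XX_
XX_XX_X__XXX
_X_XX__XXX__
X__XXXXX_XX_
position 3 holds _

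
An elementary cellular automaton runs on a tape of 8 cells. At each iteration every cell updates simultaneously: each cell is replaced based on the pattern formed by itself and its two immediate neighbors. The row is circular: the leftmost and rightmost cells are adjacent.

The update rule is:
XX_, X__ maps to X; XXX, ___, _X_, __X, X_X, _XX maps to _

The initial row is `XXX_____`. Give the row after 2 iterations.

__XX____
___XX___

___XX___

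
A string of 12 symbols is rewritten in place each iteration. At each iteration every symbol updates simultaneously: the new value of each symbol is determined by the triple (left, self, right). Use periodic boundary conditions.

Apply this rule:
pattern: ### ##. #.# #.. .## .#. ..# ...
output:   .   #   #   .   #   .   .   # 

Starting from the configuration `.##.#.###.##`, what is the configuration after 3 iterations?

####.##.####
...######...
##.#....#.##

##.#....#.##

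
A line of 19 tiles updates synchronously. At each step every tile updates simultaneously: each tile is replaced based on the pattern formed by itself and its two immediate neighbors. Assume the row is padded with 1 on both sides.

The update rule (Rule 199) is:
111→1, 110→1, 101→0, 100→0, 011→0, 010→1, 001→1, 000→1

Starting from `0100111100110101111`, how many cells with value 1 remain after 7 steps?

0101011101010100111
0101001101010101011
0101010101010101001
0101010101010101010
0101010101010101010  (fixed point — unchanged through step 7)
count of 1: 9

9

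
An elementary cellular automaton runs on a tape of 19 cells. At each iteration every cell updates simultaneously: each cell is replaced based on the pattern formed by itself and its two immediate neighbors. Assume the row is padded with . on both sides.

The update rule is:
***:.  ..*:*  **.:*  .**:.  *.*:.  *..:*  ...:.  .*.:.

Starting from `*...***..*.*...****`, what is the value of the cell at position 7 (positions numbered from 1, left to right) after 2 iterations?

.

.*.*..***...*.*...*
*...**..**.*...*.*.
position 7 holds .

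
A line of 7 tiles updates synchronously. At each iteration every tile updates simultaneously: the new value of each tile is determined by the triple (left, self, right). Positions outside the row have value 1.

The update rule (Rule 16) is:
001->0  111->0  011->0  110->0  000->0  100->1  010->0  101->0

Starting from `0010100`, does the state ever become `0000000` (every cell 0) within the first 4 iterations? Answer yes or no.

1000010
0100000
0010000
1001000
iteration 4 is 1001000, still not uniform 0

no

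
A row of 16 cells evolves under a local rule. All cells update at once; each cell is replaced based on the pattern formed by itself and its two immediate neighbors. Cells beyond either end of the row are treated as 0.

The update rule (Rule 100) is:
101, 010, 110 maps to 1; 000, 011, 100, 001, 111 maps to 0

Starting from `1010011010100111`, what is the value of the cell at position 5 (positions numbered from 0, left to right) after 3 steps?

0

1110001111100001
0010000000100001
0010000000100001
position 5 holds 0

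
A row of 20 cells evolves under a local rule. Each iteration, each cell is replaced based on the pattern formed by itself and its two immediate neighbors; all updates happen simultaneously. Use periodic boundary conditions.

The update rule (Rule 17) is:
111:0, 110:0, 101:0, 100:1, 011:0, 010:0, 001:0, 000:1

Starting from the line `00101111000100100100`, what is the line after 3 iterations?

00000001100100100111

iteration 1: 10000000110010010011
iteration 2: 01111110001001001000
iteration 3: 00000001100100100111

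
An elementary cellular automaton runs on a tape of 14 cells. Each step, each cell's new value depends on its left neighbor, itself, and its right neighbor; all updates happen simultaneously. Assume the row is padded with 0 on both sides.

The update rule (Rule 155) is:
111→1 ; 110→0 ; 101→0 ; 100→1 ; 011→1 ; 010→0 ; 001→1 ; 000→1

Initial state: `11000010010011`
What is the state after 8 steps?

10111101101110
00111001001101
11110110111000
11100100110111
11011011100110
10010011011101
01101110011000
11001101110111

11001101110111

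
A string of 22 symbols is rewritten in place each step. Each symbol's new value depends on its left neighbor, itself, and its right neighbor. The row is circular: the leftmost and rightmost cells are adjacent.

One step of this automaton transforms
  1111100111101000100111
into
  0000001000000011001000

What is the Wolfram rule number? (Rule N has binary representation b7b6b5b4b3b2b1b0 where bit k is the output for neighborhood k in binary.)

position 0: 111 → 0  (bit 7 = 0)
position 4: 110 → 0  (bit 6 = 0)
position 11: 101 → 0  (bit 5 = 0)
position 5: 100 → 0  (bit 4 = 0)
position 7: 011 → 0  (bit 3 = 0)
position 12: 010 → 0  (bit 2 = 0)
position 6: 001 → 1  (bit 1 = 1)
position 14: 000 → 1  (bit 0 = 1)
bits b7..b0 = 00000011 = 3

3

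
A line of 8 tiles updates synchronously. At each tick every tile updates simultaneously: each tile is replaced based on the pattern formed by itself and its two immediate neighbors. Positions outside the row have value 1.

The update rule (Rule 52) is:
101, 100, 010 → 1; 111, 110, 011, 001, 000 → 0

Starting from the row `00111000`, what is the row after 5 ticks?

tick 1: 10000100
tick 2: 01000110
tick 3: 11100001
tick 4: 00010000
tick 5: 10011000

10011000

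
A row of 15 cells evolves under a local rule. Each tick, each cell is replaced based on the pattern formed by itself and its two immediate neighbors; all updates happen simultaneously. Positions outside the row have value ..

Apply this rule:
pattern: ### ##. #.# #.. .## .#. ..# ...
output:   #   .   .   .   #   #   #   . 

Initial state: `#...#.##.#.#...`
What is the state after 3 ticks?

#.#..##.#..#...

#..##.#..#.#...
#.##..#.##.#...
#.#..##.#..#...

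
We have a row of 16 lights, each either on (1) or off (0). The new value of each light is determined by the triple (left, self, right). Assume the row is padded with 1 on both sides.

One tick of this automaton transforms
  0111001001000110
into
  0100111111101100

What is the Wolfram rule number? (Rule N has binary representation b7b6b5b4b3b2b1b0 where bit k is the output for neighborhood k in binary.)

30

position 2: 111 → 0  (bit 7 = 0)
position 3: 110 → 0  (bit 6 = 0)
position 0: 101 → 0  (bit 5 = 0)
position 4: 100 → 1  (bit 4 = 1)
position 1: 011 → 1  (bit 3 = 1)
position 6: 010 → 1  (bit 2 = 1)
position 5: 001 → 1  (bit 1 = 1)
position 11: 000 → 0  (bit 0 = 0)
bits b7..b0 = 00011110 = 30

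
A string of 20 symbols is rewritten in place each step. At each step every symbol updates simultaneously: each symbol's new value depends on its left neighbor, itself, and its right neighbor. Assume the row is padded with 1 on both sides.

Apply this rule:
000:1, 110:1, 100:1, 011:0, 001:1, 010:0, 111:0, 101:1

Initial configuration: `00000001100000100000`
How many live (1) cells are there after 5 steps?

18

step 1: 11111110111111011111
step 2: 00000011000001100000
step 3: 11111101111110111111
step 4: 00000110000011000000
step 5: 11111011111101111111
count of 1: 18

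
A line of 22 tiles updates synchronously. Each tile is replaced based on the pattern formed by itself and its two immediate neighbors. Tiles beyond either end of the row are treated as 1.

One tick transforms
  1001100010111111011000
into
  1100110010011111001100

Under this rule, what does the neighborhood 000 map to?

At position 6 the neighborhood is 000; the next row has 0 there.

0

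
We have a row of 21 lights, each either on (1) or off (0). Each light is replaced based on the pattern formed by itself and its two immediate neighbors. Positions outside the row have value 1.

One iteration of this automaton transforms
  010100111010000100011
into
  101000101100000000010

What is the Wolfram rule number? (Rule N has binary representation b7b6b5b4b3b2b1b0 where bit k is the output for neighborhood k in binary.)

position 7: 111 → 0  (bit 7 = 0)
position 8: 110 → 1  (bit 6 = 1)
position 0: 101 → 1  (bit 5 = 1)
position 4: 100 → 0  (bit 4 = 0)
position 6: 011 → 1  (bit 3 = 1)
position 1: 010 → 0  (bit 2 = 0)
position 5: 001 → 0  (bit 1 = 0)
position 12: 000 → 0  (bit 0 = 0)
bits b7..b0 = 01101000 = 104

104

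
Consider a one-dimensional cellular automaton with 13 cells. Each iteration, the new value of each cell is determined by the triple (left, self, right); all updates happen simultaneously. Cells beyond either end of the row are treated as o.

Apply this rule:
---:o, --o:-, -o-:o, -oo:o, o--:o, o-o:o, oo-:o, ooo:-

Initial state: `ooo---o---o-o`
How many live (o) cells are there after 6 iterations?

9

iteration 1: --ooo-ooo-ooo
iteration 2: o-o-ooo-ooo--
iteration 3: ooooo-ooo-oo-
iteration 4: ----ooo-ooooo
iteration 5: ooo-o-ooo----
iteration 6: --ooooo-oooo-
count of o: 9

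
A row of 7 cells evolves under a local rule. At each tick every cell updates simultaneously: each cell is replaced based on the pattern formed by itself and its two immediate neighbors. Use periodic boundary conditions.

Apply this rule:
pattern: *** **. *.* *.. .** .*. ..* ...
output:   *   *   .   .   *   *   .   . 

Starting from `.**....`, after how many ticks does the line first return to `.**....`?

.**....

1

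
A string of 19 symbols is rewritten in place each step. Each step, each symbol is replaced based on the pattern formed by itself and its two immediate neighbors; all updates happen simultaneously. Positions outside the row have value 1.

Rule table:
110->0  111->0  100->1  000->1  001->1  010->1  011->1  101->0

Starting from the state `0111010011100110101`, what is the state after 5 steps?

0100011110011100101
0111110001110011101
0100001111001110001
0111111000111001111
0100000111100111000

0100000111100111000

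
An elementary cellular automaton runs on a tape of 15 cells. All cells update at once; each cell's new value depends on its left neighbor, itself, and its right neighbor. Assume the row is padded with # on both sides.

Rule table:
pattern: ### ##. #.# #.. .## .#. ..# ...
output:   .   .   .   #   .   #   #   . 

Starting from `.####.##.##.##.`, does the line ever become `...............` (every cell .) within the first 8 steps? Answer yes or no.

yes

...............
all cells are . at step 1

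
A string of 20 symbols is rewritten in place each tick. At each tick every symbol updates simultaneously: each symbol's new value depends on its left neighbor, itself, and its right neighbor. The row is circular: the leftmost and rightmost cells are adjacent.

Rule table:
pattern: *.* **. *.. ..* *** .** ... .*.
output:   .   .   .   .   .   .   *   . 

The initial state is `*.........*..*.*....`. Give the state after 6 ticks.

*.........******....

tick 1: ..*******........**.
tick 2: *.........******....
tick 3: ..*******........**.  (repeats tick 1; period 2)
tick 6: *.........******....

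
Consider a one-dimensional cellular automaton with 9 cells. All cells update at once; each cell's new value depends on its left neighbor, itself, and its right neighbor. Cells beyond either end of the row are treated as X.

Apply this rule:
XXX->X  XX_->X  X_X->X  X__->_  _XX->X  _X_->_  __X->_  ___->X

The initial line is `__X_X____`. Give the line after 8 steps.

X__XXXXXX

step 1: ___X__XX_
step 2: _X____XXX
step 3: X__XX_XXX
step 4: X__XXXXXX
step 5: X__XXXXXX  (fixed point — unchanged through step 8)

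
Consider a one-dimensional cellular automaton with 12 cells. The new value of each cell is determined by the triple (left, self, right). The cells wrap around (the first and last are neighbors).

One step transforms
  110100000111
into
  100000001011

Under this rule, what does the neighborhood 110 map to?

0

At position 1 the neighborhood is 110; the next row has 0 there.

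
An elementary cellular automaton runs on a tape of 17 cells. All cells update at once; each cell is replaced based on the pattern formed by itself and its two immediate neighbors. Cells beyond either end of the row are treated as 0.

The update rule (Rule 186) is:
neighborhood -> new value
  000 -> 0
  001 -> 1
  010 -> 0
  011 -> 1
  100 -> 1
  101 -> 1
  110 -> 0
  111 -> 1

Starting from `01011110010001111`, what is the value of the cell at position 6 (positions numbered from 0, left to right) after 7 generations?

1

generation 1: 10111101101011110
generation 2: 01111011010111101
generation 3: 11110110101111010
generation 4: 11101101011110101
generation 5: 11011010111101010
generation 6: 10110101111010101
generation 7: 01101011110101010
position 6 holds 1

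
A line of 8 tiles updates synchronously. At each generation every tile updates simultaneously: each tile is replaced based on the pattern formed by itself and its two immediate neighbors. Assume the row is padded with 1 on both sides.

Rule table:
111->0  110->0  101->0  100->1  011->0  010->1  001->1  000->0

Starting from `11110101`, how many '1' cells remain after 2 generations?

5

generation 1: 00000100
generation 2: 10001111
count of 1: 5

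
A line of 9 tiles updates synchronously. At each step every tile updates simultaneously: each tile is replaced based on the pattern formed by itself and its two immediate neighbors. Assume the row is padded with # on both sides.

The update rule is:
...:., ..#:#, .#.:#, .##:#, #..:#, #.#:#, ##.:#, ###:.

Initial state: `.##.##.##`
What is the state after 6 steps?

step 1: ########.
step 2: .......##
step 3: #.....##.
step 4: ##...####
step 5: .##.##...
step 6: #######.#

#######.#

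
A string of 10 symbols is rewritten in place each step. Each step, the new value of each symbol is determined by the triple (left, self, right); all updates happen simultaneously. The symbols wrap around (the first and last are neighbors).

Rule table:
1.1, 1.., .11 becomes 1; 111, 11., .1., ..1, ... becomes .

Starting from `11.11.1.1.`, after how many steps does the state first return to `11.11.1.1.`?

10

1.11.1.1.1
.11.1.1.11
11.1.1.11.
1.1.1.11.1
.1.1.11.11
1.1.11.11.
.1.11.11.1
1.11.11.1.
.11.11.1.1
11.11.1.1.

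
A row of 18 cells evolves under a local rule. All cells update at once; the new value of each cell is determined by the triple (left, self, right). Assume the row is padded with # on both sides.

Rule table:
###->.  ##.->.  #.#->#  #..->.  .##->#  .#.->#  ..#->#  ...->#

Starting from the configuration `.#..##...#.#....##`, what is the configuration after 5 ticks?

##.##..#####.####.
..##..##....##...#
.##..##..####..###
##..##..##....##..
...##..##..####..#

...##..##..####..#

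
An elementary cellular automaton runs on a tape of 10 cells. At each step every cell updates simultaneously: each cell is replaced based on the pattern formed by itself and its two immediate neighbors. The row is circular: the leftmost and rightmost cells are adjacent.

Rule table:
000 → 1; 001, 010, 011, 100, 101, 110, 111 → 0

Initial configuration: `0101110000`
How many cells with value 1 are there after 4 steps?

0000000111
0111110000
0000000111  (repeats step 1; period 2)
step 4: 0111110000
count of 1: 5

5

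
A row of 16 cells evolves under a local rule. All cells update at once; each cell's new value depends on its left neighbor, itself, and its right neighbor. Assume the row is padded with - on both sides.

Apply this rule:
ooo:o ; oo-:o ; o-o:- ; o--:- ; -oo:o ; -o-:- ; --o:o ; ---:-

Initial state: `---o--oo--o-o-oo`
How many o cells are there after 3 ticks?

tick 1: --o--ooo-o----oo
tick 2: -o--oooo-----ooo
tick 3: o--ooooo----oooo
count of o: 10

10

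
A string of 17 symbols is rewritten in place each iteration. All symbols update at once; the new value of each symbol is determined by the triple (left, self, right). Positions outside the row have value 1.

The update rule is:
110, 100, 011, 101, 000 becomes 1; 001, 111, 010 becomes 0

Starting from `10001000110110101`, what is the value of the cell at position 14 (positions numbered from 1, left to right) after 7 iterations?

1

11100110111111011
00110111100001110
10111100111101011
11100110100110110
00110111010111111
10111101101100000
11100111111111110
position 14 holds 1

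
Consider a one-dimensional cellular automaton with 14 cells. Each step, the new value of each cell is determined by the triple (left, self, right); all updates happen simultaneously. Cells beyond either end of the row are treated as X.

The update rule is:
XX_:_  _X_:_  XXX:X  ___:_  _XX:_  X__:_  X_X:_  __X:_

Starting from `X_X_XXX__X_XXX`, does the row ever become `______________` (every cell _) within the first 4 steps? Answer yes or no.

yes

_____X______XX
_____________X
______________
all cells are _ at step 3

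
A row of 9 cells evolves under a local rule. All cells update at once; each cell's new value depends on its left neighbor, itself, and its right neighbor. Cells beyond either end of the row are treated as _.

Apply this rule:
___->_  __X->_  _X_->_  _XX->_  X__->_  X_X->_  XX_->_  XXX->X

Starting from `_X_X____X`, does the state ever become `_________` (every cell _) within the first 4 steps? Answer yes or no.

_________
all cells are _ at step 1

yes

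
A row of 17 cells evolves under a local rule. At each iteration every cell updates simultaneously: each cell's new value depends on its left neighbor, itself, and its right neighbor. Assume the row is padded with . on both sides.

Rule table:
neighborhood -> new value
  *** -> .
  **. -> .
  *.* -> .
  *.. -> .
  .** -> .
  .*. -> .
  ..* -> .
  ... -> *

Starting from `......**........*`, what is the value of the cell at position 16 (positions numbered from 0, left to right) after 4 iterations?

*****....******..
......**........*  (repeats iteration 0; period 2)
iteration 4: ......**........*
position 16 holds *

*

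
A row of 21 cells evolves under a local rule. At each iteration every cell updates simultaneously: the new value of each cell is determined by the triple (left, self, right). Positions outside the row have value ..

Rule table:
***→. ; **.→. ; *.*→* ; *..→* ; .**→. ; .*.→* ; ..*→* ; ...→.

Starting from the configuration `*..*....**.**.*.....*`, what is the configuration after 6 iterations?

.***.***..***.***.*..

iteration 1: *****..*..*..***...**
iteration 2: .....********...*.*..
iteration 3: ....*........*.*****.
iteration 4: ...***......***.....*
iteration 5: ..*...*....*...*...**
iteration 6: .***.***..***.***.*..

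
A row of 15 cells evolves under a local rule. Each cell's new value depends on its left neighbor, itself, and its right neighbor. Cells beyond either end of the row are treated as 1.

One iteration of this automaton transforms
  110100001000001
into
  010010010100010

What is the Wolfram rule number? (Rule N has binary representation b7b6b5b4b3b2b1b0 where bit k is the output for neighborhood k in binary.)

position 0: 111 → 0  (bit 7 = 0)
position 1: 110 → 1  (bit 6 = 1)
position 2: 101 → 0  (bit 5 = 0)
position 4: 100 → 1  (bit 4 = 1)
position 14: 011 → 0  (bit 3 = 0)
position 3: 010 → 0  (bit 2 = 0)
position 7: 001 → 1  (bit 1 = 1)
position 5: 000 → 0  (bit 0 = 0)
bits b7..b0 = 01010010 = 82

82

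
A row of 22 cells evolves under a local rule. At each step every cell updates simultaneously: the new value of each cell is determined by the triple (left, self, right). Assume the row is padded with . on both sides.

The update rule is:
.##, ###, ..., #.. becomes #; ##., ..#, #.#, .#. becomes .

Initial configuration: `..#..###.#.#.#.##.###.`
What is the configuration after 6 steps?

step 1: #..#.##........#..##.#
step 2: .#...#.#######..#.#...
step 3: ..##...######.#....###
step 4: #.#.##.#####...###.##.
step 5: ....#..####.##.##..#.#
step 6: ###..#.###..#..#.#....

###..#.###..#..#.#....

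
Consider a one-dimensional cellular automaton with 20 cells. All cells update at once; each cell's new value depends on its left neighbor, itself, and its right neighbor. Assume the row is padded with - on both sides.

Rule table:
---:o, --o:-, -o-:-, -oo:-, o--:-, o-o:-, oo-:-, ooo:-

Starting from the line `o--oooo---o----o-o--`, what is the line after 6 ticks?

--------o---oo-----o
ooooooo---o----ooo--
--------o---oo-----o  (repeats tick 1; period 2)
tick 6: ooooooo---o----ooo--

ooooooo---o----ooo--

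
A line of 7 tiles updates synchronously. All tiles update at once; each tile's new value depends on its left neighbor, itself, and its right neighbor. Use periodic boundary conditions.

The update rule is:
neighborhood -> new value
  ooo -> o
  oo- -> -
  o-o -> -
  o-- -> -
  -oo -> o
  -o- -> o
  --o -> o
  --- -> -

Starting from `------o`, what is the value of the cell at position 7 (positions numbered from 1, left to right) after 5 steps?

-

-----oo
----oo-
---oo--
--oo---
-oo----
position 7 holds -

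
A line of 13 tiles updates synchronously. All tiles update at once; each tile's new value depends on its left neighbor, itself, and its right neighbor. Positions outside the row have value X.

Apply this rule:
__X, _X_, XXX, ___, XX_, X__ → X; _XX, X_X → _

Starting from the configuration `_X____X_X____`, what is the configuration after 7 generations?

_XXXXXX_XXXXX
__XXXXX__XXXX
XX_XXXXXX_XXX
XX__XXXXX__XX
XXXX_XXXXXX_X
XXXX__XXXXX__
XXXXXX_XXXXXX

XXXXXX_XXXXXX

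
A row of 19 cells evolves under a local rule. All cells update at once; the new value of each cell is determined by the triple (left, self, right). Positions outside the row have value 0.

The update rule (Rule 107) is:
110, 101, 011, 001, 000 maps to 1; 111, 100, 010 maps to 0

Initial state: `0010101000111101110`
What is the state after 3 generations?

1101010011100111010
1110100110101101100
1011001111011111101

1011001111011111101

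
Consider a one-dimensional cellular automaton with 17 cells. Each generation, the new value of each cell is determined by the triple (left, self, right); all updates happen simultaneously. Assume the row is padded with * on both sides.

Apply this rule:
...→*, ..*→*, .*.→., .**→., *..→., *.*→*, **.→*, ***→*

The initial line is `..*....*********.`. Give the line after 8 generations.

******.*.*.***.**

generation 1: .*..***.*********
generation 2: *..*.***.********
generation 3: *.*.*.***.*******
generation 4: **.*.*.***.******
generation 5: ***.*.*.***.*****
generation 6: ****.*.*.***.****
generation 7: *****.*.*.***.***
generation 8: ******.*.*.***.**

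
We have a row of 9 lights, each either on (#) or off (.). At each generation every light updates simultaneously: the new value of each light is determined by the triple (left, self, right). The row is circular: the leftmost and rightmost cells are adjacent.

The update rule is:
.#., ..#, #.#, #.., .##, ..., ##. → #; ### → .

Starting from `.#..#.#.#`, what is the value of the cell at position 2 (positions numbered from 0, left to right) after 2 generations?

.

#########
.........
position 2 holds .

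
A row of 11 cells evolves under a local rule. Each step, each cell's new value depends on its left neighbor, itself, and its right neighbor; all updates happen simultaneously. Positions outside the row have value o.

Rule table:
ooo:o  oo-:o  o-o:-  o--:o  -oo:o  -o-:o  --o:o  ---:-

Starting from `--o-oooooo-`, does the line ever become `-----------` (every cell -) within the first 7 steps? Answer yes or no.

no

ooo-oooooo-
ooo-oooooo-  (fixed point — unchanged through step 7)
step 7 is ooo-oooooo-, still not uniform -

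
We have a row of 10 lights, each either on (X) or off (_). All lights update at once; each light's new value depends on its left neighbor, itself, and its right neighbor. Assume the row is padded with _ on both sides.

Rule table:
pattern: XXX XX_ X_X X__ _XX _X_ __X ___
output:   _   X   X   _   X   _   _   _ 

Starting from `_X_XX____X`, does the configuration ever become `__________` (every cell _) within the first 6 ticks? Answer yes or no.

yes

__XXX_____
__X_X_____
___X______
__________
all cells are _ at tick 4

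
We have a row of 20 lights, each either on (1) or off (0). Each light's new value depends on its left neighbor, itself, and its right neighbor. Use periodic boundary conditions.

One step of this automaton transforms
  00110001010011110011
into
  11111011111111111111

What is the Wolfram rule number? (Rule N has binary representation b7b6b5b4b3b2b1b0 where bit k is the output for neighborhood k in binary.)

position 13: 111 → 1  (bit 7 = 1)
position 3: 110 → 1  (bit 6 = 1)
position 8: 101 → 1  (bit 5 = 1)
position 0: 100 → 1  (bit 4 = 1)
position 2: 011 → 1  (bit 3 = 1)
position 7: 010 → 1  (bit 2 = 1)
position 1: 001 → 1  (bit 1 = 1)
position 5: 000 → 0  (bit 0 = 0)
bits b7..b0 = 11111110 = 254

254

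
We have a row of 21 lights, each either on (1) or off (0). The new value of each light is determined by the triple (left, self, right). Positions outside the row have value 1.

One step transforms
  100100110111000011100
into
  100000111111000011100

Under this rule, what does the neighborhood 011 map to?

At position 6 the neighborhood is 011; the next row has 1 there.

1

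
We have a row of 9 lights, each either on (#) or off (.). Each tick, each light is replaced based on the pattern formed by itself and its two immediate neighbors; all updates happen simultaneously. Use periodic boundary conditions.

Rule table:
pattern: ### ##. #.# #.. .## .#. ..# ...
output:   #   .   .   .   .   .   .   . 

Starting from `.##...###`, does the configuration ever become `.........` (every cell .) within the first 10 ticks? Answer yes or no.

tick 1: .......#.
tick 2: .........
all cells are . at tick 2

yes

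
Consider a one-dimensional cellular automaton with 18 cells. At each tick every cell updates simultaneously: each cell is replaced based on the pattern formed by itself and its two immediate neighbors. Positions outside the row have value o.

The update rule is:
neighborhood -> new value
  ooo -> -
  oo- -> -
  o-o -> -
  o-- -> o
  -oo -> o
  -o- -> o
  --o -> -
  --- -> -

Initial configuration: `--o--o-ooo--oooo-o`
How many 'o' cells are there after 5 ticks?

o-oo-o-o--o-o----o
--o--o-oo-o-oo---o
o-oo-o-o--o-o-o--o
--o--o-oo-o-o-oo-o
o-oo-o-o--o-o-o--o
count of o: 9

9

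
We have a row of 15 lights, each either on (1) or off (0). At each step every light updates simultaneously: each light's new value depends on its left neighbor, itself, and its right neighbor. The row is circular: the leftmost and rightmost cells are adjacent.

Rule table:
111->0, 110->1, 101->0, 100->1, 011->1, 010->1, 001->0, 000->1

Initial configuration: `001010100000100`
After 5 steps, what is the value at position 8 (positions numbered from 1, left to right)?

0

101010111110111
101010100010100
101010111010110
101010101010110
101010101010110
position 8 holds 0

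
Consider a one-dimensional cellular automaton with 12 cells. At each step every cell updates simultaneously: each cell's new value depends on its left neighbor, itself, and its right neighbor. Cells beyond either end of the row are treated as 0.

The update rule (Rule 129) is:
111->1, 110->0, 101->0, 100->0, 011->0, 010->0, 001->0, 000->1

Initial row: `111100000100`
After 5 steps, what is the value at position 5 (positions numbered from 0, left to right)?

0

011001110001
000000100100
111110000001
011100111100
001000011001
position 5 holds 0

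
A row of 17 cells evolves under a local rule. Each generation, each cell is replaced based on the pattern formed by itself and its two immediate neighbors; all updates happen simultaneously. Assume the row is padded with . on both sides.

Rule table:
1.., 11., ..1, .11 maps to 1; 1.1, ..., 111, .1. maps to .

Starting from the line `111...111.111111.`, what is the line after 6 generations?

111...1..1.11.1.1

generation 1: 1.11.11.1.1....11
generation 2: ..11.11....1..111
generation 3: .111.111..1.111.1
generation 4: 11.1.1.111..1.1..
generation 5: 11.....1.111...1.
generation 6: 111...1..1.11.1.1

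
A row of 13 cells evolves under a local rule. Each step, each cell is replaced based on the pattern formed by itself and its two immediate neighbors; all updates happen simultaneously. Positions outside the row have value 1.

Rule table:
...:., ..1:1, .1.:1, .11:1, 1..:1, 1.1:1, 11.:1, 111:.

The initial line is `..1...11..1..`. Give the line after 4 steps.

11111111...11

step 1: 1111.11111111
step 2: ...111.......
step 3: 1.11.11.....1
step 4: 11111111...11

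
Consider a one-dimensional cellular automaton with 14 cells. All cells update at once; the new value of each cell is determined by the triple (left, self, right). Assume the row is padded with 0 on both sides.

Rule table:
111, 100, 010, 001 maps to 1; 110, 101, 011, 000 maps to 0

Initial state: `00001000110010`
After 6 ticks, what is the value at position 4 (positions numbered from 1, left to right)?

00011101001111
00101001110110
01101110100001
10000100110011
11001111001100
00110110110010
position 4 holds 1

1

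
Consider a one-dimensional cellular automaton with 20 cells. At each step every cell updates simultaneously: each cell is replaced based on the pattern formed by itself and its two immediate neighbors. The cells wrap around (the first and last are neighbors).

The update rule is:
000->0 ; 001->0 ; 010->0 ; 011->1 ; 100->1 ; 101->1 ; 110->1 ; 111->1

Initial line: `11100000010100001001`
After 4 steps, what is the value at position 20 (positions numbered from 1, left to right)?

step 1: 11110000001010000101
step 2: 11111000000101000011
step 3: 11111100000010100011
step 4: 11111110000001010011
position 20 holds 1

1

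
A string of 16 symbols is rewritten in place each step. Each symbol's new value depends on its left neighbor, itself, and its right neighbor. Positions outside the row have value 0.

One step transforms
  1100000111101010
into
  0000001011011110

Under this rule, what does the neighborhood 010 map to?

At position 12 the neighborhood is 010; the next row has 1 there.

1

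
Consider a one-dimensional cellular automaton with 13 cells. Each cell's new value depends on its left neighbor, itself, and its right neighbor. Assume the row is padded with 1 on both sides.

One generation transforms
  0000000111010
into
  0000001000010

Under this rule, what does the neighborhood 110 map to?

0

At position 9 the neighborhood is 110; the next row has 0 there.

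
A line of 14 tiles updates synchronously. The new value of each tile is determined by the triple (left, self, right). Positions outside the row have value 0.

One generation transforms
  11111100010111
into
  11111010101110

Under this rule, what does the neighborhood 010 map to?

At position 9 the neighborhood is 010; the next row has 0 there.

0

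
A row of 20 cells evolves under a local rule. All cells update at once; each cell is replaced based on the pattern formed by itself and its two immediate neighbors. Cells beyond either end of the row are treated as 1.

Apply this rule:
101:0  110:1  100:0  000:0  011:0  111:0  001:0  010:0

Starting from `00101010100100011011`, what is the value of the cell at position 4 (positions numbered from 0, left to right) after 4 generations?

0

generation 1: 00000000000000001000
generation 2: 00000000000000000000
generation 3: 00000000000000000000  (fixed point — unchanged through generation 4)
position 4 holds 0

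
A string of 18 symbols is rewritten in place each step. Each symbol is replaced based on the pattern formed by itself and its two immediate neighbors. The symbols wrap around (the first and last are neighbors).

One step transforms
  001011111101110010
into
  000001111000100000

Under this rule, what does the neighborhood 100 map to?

At position 14 the neighborhood is 100; the next row has 0 there.

0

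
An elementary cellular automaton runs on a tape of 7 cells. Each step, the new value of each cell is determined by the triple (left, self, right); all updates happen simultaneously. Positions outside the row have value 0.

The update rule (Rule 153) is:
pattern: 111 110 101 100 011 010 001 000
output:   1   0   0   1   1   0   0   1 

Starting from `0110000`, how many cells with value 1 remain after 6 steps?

3

step 1: 0101111
step 2: 0001110
step 3: 1101101
step 4: 1001000
step 5: 0100111
step 6: 0010110
count of 1: 3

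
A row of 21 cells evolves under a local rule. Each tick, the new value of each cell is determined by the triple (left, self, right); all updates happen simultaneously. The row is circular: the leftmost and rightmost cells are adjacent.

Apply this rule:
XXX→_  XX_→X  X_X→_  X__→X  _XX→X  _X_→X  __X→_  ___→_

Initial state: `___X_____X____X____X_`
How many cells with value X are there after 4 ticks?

13

___XX____XX___XX___XX
X__XXX___XXX__XXX__XX
XX_X_XX__X_XX_X_XX_X_
XX_X_XXX_X_XX_X_XX_X_
count of X: 13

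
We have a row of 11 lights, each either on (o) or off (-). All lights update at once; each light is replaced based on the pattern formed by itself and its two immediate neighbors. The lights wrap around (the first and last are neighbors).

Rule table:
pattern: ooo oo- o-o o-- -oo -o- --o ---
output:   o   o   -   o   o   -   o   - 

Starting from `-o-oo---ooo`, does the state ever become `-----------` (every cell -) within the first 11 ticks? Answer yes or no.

no

---ooo-oooo
o-oooo-oooo
o-oooo-oooo  (fixed point — unchanged through tick 11)
tick 11 is o-oooo-oooo, still not uniform -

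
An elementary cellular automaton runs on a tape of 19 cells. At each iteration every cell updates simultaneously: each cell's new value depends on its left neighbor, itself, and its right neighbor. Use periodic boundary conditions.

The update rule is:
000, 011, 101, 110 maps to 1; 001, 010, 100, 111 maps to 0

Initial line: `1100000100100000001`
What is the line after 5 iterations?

0100100100110101111

iteration 1: 0101110000001111101
iteration 2: 1011010111101000110
iteration 3: 0111101100110010111
iteration 4: 1100111100110001101
iteration 5: 0100100100110101111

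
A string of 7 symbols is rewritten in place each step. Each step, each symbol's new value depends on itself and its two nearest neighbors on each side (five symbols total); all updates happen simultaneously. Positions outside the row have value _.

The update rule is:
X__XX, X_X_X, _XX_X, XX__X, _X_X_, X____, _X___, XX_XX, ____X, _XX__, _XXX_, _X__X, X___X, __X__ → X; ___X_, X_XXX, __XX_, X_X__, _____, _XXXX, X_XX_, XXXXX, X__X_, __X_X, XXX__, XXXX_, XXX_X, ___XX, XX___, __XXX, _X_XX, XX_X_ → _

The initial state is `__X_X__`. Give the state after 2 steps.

XX____X

X__X_XX
XX____X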